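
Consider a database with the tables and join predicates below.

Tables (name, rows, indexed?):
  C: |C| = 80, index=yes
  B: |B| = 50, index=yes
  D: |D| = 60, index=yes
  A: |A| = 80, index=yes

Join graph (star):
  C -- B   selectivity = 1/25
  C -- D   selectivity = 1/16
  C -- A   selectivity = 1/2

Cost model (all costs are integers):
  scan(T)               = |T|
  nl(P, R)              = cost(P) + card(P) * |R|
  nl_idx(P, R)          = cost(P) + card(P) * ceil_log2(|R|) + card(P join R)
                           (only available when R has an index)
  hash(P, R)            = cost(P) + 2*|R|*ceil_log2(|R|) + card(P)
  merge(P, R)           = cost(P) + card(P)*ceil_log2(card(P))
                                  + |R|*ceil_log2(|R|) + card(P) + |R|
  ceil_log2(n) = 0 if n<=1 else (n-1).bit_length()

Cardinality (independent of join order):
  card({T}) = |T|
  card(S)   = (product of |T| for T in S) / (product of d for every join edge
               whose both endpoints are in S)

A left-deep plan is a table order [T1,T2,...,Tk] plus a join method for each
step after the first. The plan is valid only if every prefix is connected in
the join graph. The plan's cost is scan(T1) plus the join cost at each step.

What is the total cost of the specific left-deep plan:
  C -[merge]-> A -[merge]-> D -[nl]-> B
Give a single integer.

643380

step 1: scan C: cost=80, card=80
step 2: join A via merge
    card(P join A) = 80*80/(2) = 3200
    cost = 80 + 80*7 + 80*7 + 80 + 80 = 1360
step 3: join D via merge
    card(P join D) = 3200*60/(16) = 12000
    cost = 1360 + 3200*12 + 60*6 + 3200 + 60 = 43380
step 4: join B via nl
    card(P join B) = 12000*50/(25) = 24000
    cost = 43380 + 12000*50 = 643380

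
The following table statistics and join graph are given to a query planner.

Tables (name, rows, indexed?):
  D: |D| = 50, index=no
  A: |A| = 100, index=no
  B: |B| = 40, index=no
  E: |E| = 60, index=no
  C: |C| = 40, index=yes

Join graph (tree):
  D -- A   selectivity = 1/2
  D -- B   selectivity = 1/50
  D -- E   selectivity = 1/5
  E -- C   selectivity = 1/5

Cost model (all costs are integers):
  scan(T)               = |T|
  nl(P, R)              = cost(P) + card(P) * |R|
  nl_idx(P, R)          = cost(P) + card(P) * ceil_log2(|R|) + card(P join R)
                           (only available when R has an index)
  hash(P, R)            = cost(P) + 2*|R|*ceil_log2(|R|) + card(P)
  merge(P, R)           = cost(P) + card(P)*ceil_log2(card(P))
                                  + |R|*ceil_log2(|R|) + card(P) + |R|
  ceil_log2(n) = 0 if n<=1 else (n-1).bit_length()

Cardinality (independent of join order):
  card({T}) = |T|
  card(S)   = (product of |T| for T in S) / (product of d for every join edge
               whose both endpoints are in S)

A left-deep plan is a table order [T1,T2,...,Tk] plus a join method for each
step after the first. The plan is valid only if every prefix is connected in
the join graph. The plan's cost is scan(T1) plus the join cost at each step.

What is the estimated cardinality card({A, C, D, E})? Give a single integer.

240000

Tables in S: A(100), C(40), D(50), E(60)
Edges inside S: D-A(d=2), D-E(d=5), E-C(d=5)
numerator = 100 * 40 * 50 * 60 = 12000000
denominator = 2 * 5 * 5 = 50
card(S) = 12000000 / 50 = 240000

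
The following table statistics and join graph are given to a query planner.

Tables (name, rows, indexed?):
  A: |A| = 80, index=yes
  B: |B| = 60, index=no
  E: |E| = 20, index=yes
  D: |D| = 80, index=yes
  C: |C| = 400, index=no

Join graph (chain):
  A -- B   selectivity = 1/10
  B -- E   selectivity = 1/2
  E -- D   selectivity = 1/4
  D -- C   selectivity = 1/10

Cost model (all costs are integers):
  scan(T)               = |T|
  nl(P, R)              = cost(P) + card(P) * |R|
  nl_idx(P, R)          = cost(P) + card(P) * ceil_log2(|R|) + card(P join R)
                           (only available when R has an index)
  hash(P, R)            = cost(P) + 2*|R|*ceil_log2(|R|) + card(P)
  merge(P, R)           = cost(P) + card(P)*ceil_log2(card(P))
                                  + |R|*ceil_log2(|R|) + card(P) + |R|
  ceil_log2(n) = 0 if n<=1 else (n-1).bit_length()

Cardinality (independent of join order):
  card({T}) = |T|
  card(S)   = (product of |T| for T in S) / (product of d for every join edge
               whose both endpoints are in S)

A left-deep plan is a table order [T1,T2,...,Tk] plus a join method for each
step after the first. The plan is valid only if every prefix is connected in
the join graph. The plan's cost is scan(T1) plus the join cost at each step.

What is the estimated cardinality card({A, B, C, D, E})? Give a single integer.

3840000

Tables in S: A(80), B(60), C(400), D(80), E(20)
Edges inside S: A-B(d=10), B-E(d=2), E-D(d=4), D-C(d=10)
numerator = 80 * 60 * 400 * 80 * 20 = 3072000000
denominator = 10 * 2 * 4 * 10 = 800
card(S) = 3072000000 / 800 = 3840000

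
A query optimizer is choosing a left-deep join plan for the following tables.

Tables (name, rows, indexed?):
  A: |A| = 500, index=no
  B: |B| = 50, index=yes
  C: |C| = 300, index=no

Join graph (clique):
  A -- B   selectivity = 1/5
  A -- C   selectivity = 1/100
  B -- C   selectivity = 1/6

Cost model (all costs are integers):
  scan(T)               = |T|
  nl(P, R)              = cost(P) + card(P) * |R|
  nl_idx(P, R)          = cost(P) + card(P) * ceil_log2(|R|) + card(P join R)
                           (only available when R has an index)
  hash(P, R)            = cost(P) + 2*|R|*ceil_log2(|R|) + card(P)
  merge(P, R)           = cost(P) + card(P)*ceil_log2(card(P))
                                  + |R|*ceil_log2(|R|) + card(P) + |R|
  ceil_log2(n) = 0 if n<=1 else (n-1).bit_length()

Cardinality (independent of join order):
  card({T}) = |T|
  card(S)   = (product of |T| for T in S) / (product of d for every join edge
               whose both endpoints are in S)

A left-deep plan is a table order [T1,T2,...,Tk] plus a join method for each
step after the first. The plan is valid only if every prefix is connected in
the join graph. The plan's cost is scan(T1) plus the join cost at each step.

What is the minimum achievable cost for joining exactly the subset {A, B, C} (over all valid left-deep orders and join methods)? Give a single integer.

Selinger DP over subsets of {A,B,C}:
  {A}: scan cost=500, card=500
  {B}: scan cost=50, card=50
  {C}: scan cost=300, card=300
  {AB}: card=5000; try (B,hash)→1600, (A,merge)→5400, (B,merge)→5850, (B,nl_idx)→8500, (A,hash)→9100, (A,nl)→25050 …(+1); best=1600 via (B,hash)
  {AC}: card=1500; try (C,hash)→6400, (A,merge)→8300, (C,merge)→8500, (A,hash)→9600, (A,nl)→150300, (C,nl)→150500; best=6400 via (C,hash)
  {BC}: card=2500; try (B,hash)→1200, (C,merge)→3400, (B,merge)→3650, (B,nl_idx)→4600, (C,hash)→5500, (C,nl)→15050 …(+1); best=1200 via (B,hash)
  {ABC}: card=2500; try (B,hash)→8500, (C,hash)→12000, (A,hash)→12700, (B,nl_idx)→17900, (B,merge)→24750, (A,merge)→38700 …(+4); best=8500 via (B,hash)

8500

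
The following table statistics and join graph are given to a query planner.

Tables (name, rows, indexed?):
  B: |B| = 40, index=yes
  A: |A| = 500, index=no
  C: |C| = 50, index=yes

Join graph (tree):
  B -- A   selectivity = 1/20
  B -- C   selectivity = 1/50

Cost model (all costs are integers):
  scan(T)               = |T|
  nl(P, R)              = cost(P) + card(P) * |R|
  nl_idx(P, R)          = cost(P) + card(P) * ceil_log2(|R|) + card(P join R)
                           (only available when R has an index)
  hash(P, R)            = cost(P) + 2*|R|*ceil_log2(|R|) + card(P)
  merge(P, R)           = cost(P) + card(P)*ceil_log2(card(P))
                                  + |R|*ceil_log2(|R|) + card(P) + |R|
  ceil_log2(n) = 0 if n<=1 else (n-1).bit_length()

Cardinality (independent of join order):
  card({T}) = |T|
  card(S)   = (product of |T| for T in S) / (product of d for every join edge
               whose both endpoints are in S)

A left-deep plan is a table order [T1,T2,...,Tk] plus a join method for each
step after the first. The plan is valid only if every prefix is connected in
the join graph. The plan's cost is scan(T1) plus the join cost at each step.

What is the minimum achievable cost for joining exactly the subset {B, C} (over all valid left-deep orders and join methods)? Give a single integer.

320

Selinger DP over subsets of {B,C}:
  {B}: scan cost=40, card=40
  {C}: scan cost=50, card=50
  {BC}: card=40; try (C,nl_idx)→320, (B,nl_idx)→390, (B,hash)→580, (C,merge)→670, (C,hash)→680, (B,merge)→680 …(+2); best=320 via (C,nl_idx)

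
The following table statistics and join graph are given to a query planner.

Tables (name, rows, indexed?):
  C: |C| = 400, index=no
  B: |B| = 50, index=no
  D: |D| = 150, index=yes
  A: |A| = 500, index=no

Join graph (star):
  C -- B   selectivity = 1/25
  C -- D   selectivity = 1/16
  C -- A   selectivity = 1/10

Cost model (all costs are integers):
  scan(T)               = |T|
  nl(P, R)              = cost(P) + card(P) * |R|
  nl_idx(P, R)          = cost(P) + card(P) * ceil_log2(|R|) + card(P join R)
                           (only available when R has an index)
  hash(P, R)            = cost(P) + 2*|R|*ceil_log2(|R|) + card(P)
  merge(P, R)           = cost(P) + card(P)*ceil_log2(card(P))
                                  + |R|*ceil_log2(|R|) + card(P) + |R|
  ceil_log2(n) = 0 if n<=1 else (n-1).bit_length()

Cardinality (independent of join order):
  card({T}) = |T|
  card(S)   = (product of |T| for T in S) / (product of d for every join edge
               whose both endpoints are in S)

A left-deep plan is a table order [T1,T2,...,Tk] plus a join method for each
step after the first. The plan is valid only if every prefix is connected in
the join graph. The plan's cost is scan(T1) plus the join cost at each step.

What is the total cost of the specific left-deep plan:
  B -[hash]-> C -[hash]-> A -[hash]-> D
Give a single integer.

step 1: scan B: cost=50, card=50
step 2: join C via hash
    card(P join C) = 50*400/(25) = 800
    cost = 50 + 2*400*9 + 50 = 7300
step 3: join A via hash
    card(P join A) = 800*500/(10) = 40000
    cost = 7300 + 2*500*9 + 800 = 17100
step 4: join D via hash
    card(P join D) = 40000*150/(16) = 375000
    cost = 17100 + 2*150*8 + 40000 = 59500

59500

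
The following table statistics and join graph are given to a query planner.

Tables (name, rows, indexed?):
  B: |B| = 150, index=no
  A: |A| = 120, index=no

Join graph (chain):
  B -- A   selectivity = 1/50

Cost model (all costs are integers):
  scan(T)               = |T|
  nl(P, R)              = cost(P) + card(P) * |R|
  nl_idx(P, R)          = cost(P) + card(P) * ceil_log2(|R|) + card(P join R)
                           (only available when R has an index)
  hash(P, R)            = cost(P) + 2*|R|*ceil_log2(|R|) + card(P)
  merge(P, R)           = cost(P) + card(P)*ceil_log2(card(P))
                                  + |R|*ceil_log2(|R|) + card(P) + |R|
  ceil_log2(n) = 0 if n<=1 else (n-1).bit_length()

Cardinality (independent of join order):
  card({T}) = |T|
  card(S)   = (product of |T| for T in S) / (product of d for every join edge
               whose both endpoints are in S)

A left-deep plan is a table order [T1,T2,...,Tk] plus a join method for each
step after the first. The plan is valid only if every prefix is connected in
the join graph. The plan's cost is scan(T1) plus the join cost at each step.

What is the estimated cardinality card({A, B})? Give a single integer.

Tables in S: A(120), B(150)
Edges inside S: B-A(d=50)
numerator = 120 * 150 = 18000
denominator = 50 = 50
card(S) = 18000 / 50 = 360

360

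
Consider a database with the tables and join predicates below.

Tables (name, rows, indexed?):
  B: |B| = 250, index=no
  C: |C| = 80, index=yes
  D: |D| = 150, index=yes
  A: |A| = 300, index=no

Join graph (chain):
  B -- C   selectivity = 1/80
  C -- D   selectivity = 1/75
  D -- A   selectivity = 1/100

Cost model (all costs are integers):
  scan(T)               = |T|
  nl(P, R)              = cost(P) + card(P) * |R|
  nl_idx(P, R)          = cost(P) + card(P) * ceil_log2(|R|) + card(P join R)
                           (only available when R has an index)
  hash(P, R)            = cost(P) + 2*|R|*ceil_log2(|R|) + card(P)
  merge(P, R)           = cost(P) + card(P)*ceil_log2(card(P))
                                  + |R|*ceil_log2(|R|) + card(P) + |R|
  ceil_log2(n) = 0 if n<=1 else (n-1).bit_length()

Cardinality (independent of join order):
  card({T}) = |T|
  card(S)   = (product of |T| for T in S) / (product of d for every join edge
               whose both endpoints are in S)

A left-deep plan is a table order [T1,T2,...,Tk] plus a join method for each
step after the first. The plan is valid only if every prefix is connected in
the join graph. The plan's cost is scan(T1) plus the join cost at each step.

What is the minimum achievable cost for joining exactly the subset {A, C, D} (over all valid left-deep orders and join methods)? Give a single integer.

Selinger DP over subsets of {A,C,D}:
  {C}: scan cost=80, card=80
  {D}: scan cost=150, card=150
  {A}: scan cost=300, card=300
  {CD}: card=160; try (D,nl_idx)→880, (C,nl_idx)→1360, (C,hash)→1420, (D,merge)→2070, (C,merge)→2140, (D,hash)→2560 …(+2); best=880 via (D,nl_idx)
  {AD}: card=450; try (D,hash)→3000, (D,nl_idx)→3150, (A,merge)→4500, (D,merge)→4650, (A,hash)→5700, (A,nl)→45150 …(+1); best=3000 via (D,hash)
  {ACD}: card=480; try (C,hash)→4570, (A,merge)→5320, (A,hash)→6440, (C,nl_idx)→6630, (C,merge)→8140, (C,nl)→39000 …(+1); best=4570 via (C,hash)

4570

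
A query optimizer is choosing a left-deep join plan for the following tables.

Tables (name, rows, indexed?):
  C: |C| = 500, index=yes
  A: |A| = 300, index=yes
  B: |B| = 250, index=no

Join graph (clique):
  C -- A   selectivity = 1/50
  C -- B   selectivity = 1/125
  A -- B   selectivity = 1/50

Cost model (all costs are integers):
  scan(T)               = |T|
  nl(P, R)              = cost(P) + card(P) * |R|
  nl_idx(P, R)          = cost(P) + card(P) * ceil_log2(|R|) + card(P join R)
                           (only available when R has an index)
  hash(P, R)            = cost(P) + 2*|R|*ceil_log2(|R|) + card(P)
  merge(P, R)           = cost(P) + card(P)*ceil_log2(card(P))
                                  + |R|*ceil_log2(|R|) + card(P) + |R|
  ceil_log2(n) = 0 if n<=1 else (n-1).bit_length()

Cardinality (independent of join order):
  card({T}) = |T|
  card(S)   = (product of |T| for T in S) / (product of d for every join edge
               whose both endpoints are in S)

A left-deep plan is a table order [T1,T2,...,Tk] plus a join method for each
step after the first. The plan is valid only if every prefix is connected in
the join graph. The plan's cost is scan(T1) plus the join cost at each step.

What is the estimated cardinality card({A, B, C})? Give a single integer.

120

Tables in S: A(300), B(250), C(500)
Edges inside S: C-A(d=50), C-B(d=125), A-B(d=50)
numerator = 300 * 250 * 500 = 37500000
denominator = 50 * 125 * 50 = 312500
card(S) = 37500000 / 312500 = 120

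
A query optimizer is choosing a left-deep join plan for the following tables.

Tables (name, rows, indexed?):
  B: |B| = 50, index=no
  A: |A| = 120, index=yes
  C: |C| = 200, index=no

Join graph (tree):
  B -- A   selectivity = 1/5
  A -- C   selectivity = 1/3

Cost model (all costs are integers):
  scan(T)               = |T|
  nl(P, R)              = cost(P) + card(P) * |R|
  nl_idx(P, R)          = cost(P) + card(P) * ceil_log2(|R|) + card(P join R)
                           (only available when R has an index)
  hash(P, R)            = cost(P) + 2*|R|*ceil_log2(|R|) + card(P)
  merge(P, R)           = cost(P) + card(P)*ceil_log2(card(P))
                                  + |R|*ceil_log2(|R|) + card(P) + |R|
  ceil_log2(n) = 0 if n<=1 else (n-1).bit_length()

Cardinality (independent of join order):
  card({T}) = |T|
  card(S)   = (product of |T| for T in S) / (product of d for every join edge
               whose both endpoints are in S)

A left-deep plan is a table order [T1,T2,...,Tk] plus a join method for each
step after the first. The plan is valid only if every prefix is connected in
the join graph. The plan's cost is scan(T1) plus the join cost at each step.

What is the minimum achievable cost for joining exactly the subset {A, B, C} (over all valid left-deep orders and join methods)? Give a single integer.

Selinger DP over subsets of {A,B,C}:
  {B}: scan cost=50, card=50
  {A}: scan cost=120, card=120
  {C}: scan cost=200, card=200
  {AB}: card=1200; try (B,hash)→840, (A,merge)→1360, (B,merge)→1430, (A,nl_idx)→1600, (A,hash)→1780, (A,nl)→6050 …(+1); best=840 via (B,hash)
  {AC}: card=8000; try (A,hash)→2080, (C,merge)→2880, (A,merge)→2960, (C,hash)→3440, (A,nl_idx)→9600, (C,nl)→24120 …(+1); best=2080 via (A,hash)
  {ABC}: card=80000; try (C,hash)→5240, (B,hash)→10680, (C,merge)→17040, (B,merge)→114430, (C,nl)→240840, (B,nl)→402080; best=5240 via (C,hash)

5240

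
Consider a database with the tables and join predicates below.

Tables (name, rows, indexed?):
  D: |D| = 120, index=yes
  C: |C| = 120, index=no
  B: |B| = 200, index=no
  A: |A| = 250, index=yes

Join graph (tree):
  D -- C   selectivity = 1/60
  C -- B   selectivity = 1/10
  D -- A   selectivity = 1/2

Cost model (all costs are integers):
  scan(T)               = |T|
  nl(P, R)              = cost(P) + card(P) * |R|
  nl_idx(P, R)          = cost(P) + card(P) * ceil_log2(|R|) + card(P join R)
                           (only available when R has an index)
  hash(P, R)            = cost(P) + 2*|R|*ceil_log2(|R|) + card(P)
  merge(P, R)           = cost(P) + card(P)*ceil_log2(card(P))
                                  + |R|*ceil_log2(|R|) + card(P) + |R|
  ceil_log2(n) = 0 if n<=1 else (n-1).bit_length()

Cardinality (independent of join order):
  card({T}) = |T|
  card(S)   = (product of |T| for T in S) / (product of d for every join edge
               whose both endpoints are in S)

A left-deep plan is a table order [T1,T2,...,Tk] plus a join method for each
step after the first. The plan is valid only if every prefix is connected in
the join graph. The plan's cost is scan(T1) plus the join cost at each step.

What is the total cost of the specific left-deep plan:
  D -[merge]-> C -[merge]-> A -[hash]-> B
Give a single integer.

step 1: scan D: cost=120, card=120
step 2: join C via merge
    card(P join C) = 120*120/(60) = 240
    cost = 120 + 120*7 + 120*7 + 120 + 120 = 2040
step 3: join A via merge
    card(P join A) = 240*250/(2) = 30000
    cost = 2040 + 240*8 + 250*8 + 240 + 250 = 6450
step 4: join B via hash
    card(P join B) = 30000*200/(10) = 600000
    cost = 6450 + 2*200*8 + 30000 = 39650

39650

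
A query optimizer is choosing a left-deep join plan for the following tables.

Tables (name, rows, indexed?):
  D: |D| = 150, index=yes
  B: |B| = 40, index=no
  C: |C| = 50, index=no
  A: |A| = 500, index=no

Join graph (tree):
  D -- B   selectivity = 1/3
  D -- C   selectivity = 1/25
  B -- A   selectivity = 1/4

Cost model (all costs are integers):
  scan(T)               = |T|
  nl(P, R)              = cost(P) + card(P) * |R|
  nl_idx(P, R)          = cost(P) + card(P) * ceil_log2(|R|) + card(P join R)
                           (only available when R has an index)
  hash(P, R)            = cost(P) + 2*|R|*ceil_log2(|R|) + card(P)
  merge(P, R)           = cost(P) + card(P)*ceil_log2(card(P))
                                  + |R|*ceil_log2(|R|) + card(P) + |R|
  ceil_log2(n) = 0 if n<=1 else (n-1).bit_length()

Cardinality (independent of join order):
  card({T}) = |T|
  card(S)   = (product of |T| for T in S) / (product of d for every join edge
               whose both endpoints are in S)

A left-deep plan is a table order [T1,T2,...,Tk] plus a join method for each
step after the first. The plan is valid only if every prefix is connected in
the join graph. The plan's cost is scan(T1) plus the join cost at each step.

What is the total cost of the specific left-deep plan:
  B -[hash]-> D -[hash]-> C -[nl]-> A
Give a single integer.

2005080

step 1: scan B: cost=40, card=40
step 2: join D via hash
    card(P join D) = 40*150/(3) = 2000
    cost = 40 + 2*150*8 + 40 = 2480
step 3: join C via hash
    card(P join C) = 2000*50/(25) = 4000
    cost = 2480 + 2*50*6 + 2000 = 5080
step 4: join A via nl
    card(P join A) = 4000*500/(4) = 500000
    cost = 5080 + 4000*500 = 2005080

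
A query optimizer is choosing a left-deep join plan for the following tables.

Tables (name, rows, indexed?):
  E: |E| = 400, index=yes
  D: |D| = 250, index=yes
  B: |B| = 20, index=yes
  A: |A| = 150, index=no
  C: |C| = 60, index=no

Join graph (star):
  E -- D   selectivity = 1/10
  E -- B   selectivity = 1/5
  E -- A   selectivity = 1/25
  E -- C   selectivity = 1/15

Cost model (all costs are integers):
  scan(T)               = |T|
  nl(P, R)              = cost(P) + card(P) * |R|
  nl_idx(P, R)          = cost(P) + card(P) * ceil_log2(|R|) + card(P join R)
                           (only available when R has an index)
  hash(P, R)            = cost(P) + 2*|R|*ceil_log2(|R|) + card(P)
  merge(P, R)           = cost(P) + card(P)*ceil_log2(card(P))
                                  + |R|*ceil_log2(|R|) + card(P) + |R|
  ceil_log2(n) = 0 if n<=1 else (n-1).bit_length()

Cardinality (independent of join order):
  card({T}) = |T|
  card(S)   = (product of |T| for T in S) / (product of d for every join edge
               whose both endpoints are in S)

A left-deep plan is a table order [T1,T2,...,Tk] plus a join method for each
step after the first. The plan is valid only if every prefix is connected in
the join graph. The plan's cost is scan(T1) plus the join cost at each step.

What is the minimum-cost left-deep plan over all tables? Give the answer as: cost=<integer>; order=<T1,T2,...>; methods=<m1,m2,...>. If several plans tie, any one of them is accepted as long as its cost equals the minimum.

cost=54520; order=E,B,C,A,D; methods=hash,hash,hash,hash

Selinger DP (subsets sized 1..n):
  {E}: scan cost=400, card=400
  {D}: scan cost=250, card=250
  {B}: scan cost=20, card=20
  {A}: scan cost=150, card=150
  {C}: scan cost=60, card=60
  {DE}: card=10000; try (D,hash)→4800, (E,merge)→6500, (D,merge)→6650, (E,hash)→7700, (E,nl_idx)→12500, (D,nl_idx)→13600 …(+2); best=4800 via (D,hash)
  {BE}: card=1600; try (B,hash)→1000, (E,nl_idx)→1800, (B,nl_idx)→4000, (E,merge)→4140, (B,merge)→4520, (E,hash)→7240 …(+2); best=1000 via (B,hash)
  {AE}: card=2400; try (A,hash)→3200, (E,nl_idx)→3900, (E,merge)→5500, (A,merge)→5750, (E,hash)→7500, (E,nl)→60150 …(+1); best=3200 via (A,hash)
  {CE}: card=1600; try (C,hash)→1520, (E,nl_idx)→2200, (E,merge)→4480, (C,merge)→4820, (E,hash)→7320, (E,nl)→24060 …(+1); best=1520 via (C,hash)
  {BDE}: card=40000; try (D,hash)→6600, (B,hash)→15000, (D,merge)→22450, (D,nl_idx)→53800, (B,nl_idx)→94800, (B,merge)→154920 …(+2); best=6600 via (D,hash)
  {ADE}: card=60000; try (D,hash)→9600, (A,hash)→17200, (D,merge)→36650, (D,nl_idx)→82400, (A,merge)→156150, (D,nl)→603200 …(+1); best=9600 via (D,hash)
  {CDE}: card=40000; try (D,hash)→7120, (C,hash)→15520, (D,merge)→22970, (D,nl_idx)→54320, (C,merge)→155220, (D,nl)→401520 …(+1); best=7120 via (D,hash)
  {ABE}: card=9600; try (A,hash)→5000, (B,hash)→5800, (A,merge)→21550, (B,nl_idx)→24800, (B,merge)→34520, (B,nl)→51200 …(+1); best=5000 via (A,hash)
  {BCE}: card=6400; try (C,hash)→3320, (B,hash)→3320, (B,nl_idx)→15920, (C,merge)→20620, (B,merge)→20840, (B,nl)→33520 …(+1); best=3320 via (C,hash)
  {ACE}: card=9600; try (A,hash)→5520, (C,hash)→6320, (A,merge)→22070, (C,merge)→34820, (C,nl)→147200, (A,nl)→241520; best=5520 via (A,hash)
  {ABDE}: card=240000; try (D,hash)→18600, (A,hash)→49000, (B,hash)→69800, (D,merge)→151250, (D,nl_idx)→321800, (B,nl_idx)→549600 …(+5); best=18600 via (D,hash)
  {BCDE}: card=160000; try (D,hash)→13720, (C,hash)→47320, (B,hash)→47320, (D,merge)→95170, (D,nl_idx)→214520, (B,nl_idx)→367120 …(+5); best=13720 via (D,hash)
  {ACDE}: card=240000; try (D,hash)→19120, (A,hash)→49520, (C,hash)→70320, (D,merge)→151770, (D,nl_idx)→322320, (A,merge)→688470 …(+4); best=19120 via (D,hash)
  {ABCE}: card=38400; try (A,hash)→12120, (C,hash)→15320, (B,hash)→15320, (B,nl_idx)→91920, (A,merge)→94270, (C,merge)→149420 …(+4); best=12120 via (A,hash)
  {ABCDE}: card=960000; try (D,hash)→54520, (A,hash)→176120, (C,hash)→259320, (B,hash)→259320, (D,merge)→667170, (D,nl_idx)→1279320 …(+8); best=54520 via (D,hash)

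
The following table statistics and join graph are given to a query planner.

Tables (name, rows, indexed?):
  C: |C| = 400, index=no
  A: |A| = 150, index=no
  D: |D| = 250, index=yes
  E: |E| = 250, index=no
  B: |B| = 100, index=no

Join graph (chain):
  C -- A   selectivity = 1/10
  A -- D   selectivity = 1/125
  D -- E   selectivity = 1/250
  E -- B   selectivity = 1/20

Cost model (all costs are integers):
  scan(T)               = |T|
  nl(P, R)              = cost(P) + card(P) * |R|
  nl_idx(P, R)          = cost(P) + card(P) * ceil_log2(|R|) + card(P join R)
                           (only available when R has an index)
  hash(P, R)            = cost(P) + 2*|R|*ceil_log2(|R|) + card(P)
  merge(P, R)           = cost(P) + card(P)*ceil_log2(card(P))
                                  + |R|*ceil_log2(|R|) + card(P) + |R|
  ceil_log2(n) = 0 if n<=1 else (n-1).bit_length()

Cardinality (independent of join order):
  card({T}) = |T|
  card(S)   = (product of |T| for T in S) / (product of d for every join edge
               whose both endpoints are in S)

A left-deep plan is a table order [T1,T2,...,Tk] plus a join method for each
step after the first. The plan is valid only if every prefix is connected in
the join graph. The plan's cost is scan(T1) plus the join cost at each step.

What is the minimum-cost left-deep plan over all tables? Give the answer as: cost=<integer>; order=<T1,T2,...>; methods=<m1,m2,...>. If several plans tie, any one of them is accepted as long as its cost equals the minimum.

Selinger DP (subsets sized 1..n):
  {C}: scan cost=400, card=400
  {A}: scan cost=150, card=150
  {D}: scan cost=250, card=250
  {E}: scan cost=250, card=250
  {B}: scan cost=100, card=100
  {AC}: card=6000; try (A,hash)→3200, (C,merge)→5500, (A,merge)→5750, (C,hash)→7500, (C,nl)→60150, (A,nl)→60400; best=3200 via (A,hash)
  {AD}: card=300; try (D,nl_idx)→1650, (A,hash)→2900, (D,merge)→3750, (A,merge)→3850, (D,hash)→4300, (D,nl)→37650 …(+1); best=1650 via (D,nl_idx)
  {DE}: card=250; try (D,nl_idx)→2500, (E,hash)→4500, (D,hash)→4500, (E,merge)→4750, (D,merge)→4750, (E,nl)→62750 …(+1); best=2500 via (D,nl_idx)
  {BE}: card=1250; try (B,hash)→1900, (E,merge)→3150, (B,merge)→3300, (E,hash)→4200, (E,nl)→25100, (B,nl)→25250; best=1900 via (B,hash)
  {ACD}: card=12000; try (C,merge)→8650, (C,hash)→9150, (D,hash)→13200, (D,nl_idx)→63200, (D,merge)→89450, (C,nl)→121650 …(+1); best=8650 via (C,merge)
  {ADE}: card=300; try (A,hash)→5150, (E,hash)→5950, (A,merge)→6100, (E,merge)→6900, (A,nl)→40000, (E,nl)→76650; best=5150 via (A,hash)
  {BDE}: card=1250; try (B,hash)→4150, (B,merge)→5550, (D,hash)→7150, (D,nl_idx)→13150, (D,merge)→19150, (B,nl)→27500 …(+1); best=4150 via (B,hash)
  {ACDE}: card=12000; try (C,merge)→12150, (C,hash)→12650, (E,hash)→24650, (C,nl)→125150, (E,merge)→190900, (E,nl)→3008650; best=12150 via (C,merge)
  {ABDE}: card=1500; try (B,hash)→6850, (A,hash)→7800, (B,merge)→8950, (A,merge)→20500, (B,nl)→35150, (A,nl)→191650; best=6850 via (B,hash)
  {ABCDE}: card=60000; try (C,hash)→15550, (B,hash)→25550, (C,merge)→28850, (B,merge)→192950, (C,nl)→606850, (B,nl)→1212150; best=15550 via (C,hash)

cost=15550; order=E,D,A,B,C; methods=nl_idx,hash,hash,hash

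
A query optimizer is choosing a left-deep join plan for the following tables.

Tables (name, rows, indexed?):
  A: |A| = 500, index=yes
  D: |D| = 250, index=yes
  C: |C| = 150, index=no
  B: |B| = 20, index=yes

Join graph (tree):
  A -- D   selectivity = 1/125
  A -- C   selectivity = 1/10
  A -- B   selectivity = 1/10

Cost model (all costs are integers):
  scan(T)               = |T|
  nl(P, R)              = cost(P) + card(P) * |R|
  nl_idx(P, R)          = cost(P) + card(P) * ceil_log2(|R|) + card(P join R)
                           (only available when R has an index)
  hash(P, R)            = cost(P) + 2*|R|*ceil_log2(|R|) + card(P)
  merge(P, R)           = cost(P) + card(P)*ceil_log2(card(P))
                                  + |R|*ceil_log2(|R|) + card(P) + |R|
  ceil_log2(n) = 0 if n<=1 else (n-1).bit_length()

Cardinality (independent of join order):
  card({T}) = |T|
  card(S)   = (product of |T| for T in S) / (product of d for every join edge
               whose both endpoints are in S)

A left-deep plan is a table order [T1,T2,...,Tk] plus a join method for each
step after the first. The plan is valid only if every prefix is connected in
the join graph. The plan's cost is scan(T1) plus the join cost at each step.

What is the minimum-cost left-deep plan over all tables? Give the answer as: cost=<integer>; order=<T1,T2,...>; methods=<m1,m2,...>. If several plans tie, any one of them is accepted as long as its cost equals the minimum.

cost=9100; order=D,A,B,C; methods=nl_idx,hash,hash

Selinger DP (subsets sized 1..n):
  {A}: scan cost=500, card=500
  {D}: scan cost=250, card=250
  {C}: scan cost=150, card=150
  {B}: scan cost=20, card=20
  {AD}: card=1000; try (A,nl_idx)→3500, (D,hash)→5000, (D,nl_idx)→5500, (A,merge)→7500, (D,merge)→7750, (A,hash)→9500 …(+2); best=3500 via (A,nl_idx)
  {AC}: card=7500; try (C,hash)→3400, (A,merge)→6500, (C,merge)→6850, (A,nl_idx)→9000, (A,hash)→9300, (A,nl)→75150 …(+1); best=3400 via (C,hash)
  {AB}: card=1000; try (B,hash)→1200, (A,nl_idx)→1200, (B,nl_idx)→4000, (A,merge)→5140, (B,merge)→5620, (A,hash)→9040 …(+2); best=1200 via (B,hash)
  {ACD}: card=15000; try (C,hash)→6900, (D,hash)→14900, (C,merge)→15850, (D,nl_idx)→78400, (D,merge)→110650, (C,nl)→153500 …(+1); best=6900 via (C,hash)
  {ABD}: card=2000; try (B,hash)→4700, (D,hash)→6200, (B,nl_idx)→10500, (D,nl_idx)→11200, (D,merge)→14450, (B,merge)→14620 …(+2); best=4700 via (B,hash)
  {ABC}: card=15000; try (C,hash)→4600, (B,hash)→11100, (C,merge)→13550, (B,nl_idx)→55900, (B,merge)→108520, (C,nl)→151200 …(+1); best=4600 via (C,hash)
  {ABCD}: card=30000; try (C,hash)→9100, (B,hash)→22100, (D,hash)→23600, (C,merge)→30050, (B,nl_idx)→111900, (D,nl_idx)→154600 …(+5); best=9100 via (C,hash)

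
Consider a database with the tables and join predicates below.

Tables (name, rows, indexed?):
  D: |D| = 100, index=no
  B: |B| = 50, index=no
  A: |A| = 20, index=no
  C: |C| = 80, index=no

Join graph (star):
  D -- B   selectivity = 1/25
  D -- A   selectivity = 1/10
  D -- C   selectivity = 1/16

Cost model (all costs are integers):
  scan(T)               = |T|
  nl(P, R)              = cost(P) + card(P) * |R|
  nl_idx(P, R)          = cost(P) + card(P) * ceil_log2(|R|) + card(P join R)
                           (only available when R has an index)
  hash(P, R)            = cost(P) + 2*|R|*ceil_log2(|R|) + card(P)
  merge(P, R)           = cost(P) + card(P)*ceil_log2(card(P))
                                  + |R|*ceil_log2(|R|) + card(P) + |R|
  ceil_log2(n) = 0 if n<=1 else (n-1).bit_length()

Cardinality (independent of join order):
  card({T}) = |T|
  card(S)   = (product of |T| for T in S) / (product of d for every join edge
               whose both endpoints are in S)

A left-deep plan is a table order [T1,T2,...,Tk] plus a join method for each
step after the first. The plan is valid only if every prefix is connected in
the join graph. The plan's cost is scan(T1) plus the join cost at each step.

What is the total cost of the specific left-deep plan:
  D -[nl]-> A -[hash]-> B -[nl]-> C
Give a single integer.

step 1: scan D: cost=100, card=100
step 2: join A via nl
    card(P join A) = 100*20/(10) = 200
    cost = 100 + 100*20 = 2100
step 3: join B via hash
    card(P join B) = 200*50/(25) = 400
    cost = 2100 + 2*50*6 + 200 = 2900
step 4: join C via nl
    card(P join C) = 400*80/(16) = 2000
    cost = 2900 + 400*80 = 34900

34900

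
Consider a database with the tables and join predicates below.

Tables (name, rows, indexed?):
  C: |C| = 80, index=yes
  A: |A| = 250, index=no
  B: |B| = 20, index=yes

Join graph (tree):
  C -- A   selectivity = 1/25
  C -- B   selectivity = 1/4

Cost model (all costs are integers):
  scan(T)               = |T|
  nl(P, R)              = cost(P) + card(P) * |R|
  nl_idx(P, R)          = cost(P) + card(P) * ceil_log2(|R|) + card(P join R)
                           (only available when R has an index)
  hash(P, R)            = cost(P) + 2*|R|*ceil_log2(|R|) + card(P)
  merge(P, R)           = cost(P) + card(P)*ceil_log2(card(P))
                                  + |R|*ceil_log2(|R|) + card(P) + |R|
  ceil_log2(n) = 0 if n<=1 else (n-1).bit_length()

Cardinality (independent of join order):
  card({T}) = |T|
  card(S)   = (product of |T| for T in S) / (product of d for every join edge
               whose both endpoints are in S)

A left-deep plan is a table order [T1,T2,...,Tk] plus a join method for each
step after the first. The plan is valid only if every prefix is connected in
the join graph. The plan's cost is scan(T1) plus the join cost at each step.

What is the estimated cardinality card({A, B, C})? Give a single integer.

4000

Tables in S: A(250), B(20), C(80)
Edges inside S: C-A(d=25), C-B(d=4)
numerator = 250 * 20 * 80 = 400000
denominator = 25 * 4 = 100
card(S) = 400000 / 100 = 4000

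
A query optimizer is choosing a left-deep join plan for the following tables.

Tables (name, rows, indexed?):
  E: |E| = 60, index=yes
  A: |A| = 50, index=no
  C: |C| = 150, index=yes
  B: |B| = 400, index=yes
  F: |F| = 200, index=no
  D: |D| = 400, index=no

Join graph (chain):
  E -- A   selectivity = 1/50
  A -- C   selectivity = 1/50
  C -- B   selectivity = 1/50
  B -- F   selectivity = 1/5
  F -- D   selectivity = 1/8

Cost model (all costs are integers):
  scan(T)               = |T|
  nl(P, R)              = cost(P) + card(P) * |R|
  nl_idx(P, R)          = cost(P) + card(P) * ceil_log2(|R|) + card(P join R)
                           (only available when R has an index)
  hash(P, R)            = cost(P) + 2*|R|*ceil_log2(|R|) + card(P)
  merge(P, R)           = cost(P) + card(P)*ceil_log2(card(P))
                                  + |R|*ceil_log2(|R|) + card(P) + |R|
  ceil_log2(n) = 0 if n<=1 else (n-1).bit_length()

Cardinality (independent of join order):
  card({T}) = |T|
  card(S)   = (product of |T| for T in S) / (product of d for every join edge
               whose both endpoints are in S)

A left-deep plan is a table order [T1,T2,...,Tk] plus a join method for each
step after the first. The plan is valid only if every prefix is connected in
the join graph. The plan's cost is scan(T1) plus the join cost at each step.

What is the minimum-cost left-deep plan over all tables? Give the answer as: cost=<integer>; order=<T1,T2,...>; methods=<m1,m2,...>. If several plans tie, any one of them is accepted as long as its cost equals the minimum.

Selinger DP (subsets sized 1..n):
  {E}: scan cost=60, card=60
  {A}: scan cost=50, card=50
  {C}: scan cost=150, card=150
  {B}: scan cost=400, card=400
  {F}: scan cost=200, card=200
  {D}: scan cost=400, card=400
  {AE}: card=60; try (E,nl_idx)→410, (A,hash)→720, (E,hash)→820, (E,merge)→820, (A,merge)→830, (E,nl)→3050 …(+1); best=410 via (E,nl_idx)
  {AC}: card=150; try (C,nl_idx)→600, (A,hash)→900, (C,merge)→1750, (A,merge)→1850, (C,hash)→2500, (C,nl)→7550 …(+1); best=600 via (C,nl_idx)
  {BC}: card=1200; try (B,nl_idx)→2700, (C,hash)→3200, (C,nl_idx)→4800, (B,merge)→5500, (C,merge)→5750, (B,hash)→7500 …(+2); best=2700 via (B,nl_idx)
  {BF}: card=16000; try (F,hash)→4000, (B,merge)→6000, (F,merge)→6200, (B,hash)→7600, (B,nl_idx)→18000, (B,nl)→80200 …(+1); best=4000 via (F,hash)
  {DF}: card=10000; try (F,hash)→4000, (D,merge)→6000, (F,merge)→6200, (D,hash)→7600, (D,nl)→80200, (F,nl)→80400; best=4000 via (F,hash)
  {ACE}: card=180; try (C,nl_idx)→1070, (E,hash)→1470, (E,nl_idx)→1680, (C,merge)→2180, (E,merge)→2370, (C,hash)→2870 …(+2); best=1070 via (C,nl_idx)
  {ABC}: card=1200; try (B,nl_idx)→3150, (A,hash)→4500, (B,merge)→5950, (B,hash)→7950, (A,merge)→17450, (B,nl)→60600 …(+1); best=3150 via (B,nl_idx)
  {BCF}: card=48000; try (F,hash)→7100, (F,merge)→18900, (C,hash)→22400, (C,nl_idx)→180000, (F,nl)→242700, (C,merge)→245350 …(+1); best=7100 via (F,hash)
  {BDF}: card=800000; try (B,hash)→21200, (D,hash)→27200, (B,merge)→158000, (D,merge)→248000, (B,nl_idx)→894000, (B,nl)→4004000 …(+1); best=21200 via (B,hash)
  {ABCE}: card=1440; try (B,nl_idx)→4130, (E,hash)→5070, (B,merge)→6690, (B,hash)→8450, (E,nl_idx)→11790, (E,merge)→17970 …(+2); best=4130 via (B,nl_idx)
  {ABCF}: card=48000; try (F,hash)→7550, (F,merge)→19350, (A,hash)→55700, (F,nl)→243150, (A,merge)→823450, (A,nl)→2407100; best=7550 via (F,hash)
  {BCDF}: card=2400000; try (D,hash)→62300, (C,hash)→823600, (D,merge)→827100, (C,nl_idx)→8821200, (C,merge)→16822550, (D,nl)→19207100 …(+1); best=62300 via (D,hash)
  {ABCEF}: card=57600; try (F,hash)→8770, (F,merge)→23210, (E,hash)→56270, (F,nl)→292130, (E,nl_idx)→353150, (E,merge)→823970 …(+1); best=8770 via (F,hash)
  {ABCDF}: card=2400000; try (D,hash)→62750, (D,merge)→827550, (A,hash)→2462900, (D,nl)→19207550, (A,merge)→55262650, (A,nl)→120062300; best=62750 via (D,hash)
  {ABCDEF}: card=2880000; try (D,hash)→73570, (D,merge)→991970, (E,hash)→2463470, (E,nl_idx)→17342750, (D,nl)→23048770, (E,merge)→55263170 …(+1); best=73570 via (D,hash)

cost=73570; order=A,E,C,B,F,D; methods=nl_idx,nl_idx,nl_idx,hash,hash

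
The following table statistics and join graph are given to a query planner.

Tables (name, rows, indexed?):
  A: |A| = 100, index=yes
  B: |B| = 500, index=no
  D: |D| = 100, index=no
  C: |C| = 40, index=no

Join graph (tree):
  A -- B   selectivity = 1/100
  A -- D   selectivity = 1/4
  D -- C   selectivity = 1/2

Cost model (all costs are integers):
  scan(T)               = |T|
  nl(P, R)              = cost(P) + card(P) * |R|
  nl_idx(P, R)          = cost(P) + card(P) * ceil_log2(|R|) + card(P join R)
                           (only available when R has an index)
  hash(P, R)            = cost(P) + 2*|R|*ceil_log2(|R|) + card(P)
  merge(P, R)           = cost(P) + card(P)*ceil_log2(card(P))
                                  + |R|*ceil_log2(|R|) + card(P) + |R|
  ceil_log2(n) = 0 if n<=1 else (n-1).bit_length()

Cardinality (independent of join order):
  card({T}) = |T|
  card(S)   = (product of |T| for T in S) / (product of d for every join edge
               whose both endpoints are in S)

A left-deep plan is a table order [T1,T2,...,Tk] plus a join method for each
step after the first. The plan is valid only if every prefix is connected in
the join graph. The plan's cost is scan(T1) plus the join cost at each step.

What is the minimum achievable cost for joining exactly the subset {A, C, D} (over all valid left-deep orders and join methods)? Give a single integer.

Selinger DP over subsets of {A,C,D}:
  {A}: scan cost=100, card=100
  {D}: scan cost=100, card=100
  {C}: scan cost=40, card=40
  {AD}: card=2500; try (D,hash)→1600, (A,hash)→1600, (D,merge)→1700, (A,merge)→1700, (A,nl_idx)→3300, (D,nl)→10100 …(+1); best=1600 via (D,hash)
  {CD}: card=2000; try (C,hash)→680, (D,merge)→1120, (C,merge)→1180, (D,hash)→1480, (D,nl)→4040, (C,nl)→4100; best=680 via (C,hash)
  {ACD}: card=50000; try (A,hash)→4080, (C,hash)→4580, (A,merge)→25480, (C,merge)→34380, (A,nl_idx)→64680, (C,nl)→101600 …(+1); best=4080 via (A,hash)

4080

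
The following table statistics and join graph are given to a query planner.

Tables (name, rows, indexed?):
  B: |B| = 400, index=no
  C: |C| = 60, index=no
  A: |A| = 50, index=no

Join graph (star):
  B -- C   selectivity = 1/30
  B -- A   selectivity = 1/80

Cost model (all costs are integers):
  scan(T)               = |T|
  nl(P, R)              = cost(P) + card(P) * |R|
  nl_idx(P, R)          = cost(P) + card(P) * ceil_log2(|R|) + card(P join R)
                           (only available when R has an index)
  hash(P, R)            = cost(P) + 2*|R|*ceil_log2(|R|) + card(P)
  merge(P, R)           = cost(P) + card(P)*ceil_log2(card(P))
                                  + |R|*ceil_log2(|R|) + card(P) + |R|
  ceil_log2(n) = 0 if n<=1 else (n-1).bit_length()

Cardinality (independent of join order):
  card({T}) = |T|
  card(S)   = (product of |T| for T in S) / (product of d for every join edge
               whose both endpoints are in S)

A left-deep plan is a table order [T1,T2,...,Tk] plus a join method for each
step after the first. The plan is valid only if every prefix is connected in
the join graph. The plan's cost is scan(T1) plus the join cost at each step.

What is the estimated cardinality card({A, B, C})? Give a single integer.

500

Tables in S: A(50), B(400), C(60)
Edges inside S: B-C(d=30), B-A(d=80)
numerator = 50 * 400 * 60 = 1200000
denominator = 30 * 80 = 2400
card(S) = 1200000 / 2400 = 500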